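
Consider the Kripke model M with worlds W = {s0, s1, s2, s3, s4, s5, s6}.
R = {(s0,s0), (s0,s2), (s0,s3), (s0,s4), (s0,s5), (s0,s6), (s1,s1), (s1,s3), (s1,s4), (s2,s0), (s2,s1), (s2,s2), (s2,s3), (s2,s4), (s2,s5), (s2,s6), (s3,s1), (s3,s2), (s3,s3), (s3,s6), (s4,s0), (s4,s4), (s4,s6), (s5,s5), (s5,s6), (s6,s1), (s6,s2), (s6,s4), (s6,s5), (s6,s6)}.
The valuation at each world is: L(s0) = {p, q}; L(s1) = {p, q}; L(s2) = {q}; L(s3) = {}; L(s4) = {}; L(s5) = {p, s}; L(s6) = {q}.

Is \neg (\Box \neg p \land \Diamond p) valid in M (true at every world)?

Let φ = \neg (\Box \neg p \land \Diamond p). Evaluate φ at each world:
  s0 (successors {s0, s2, s3, s4, s5, s6}): φ is true.
  s1 (successors {s1, s3, s4}): φ is true.
  s2 (successors {s0, s1, s2, s3, s4, s5, s6}): φ is true.
  s3 (successors {s1, s2, s3, s6}): φ is true.
  s4 (successors {s0, s4, s6}): φ is true.
  s5 (successors {s5, s6}): φ is true.
  s6 (successors {s1, s2, s4, s5, s6}): φ is true.
For instance, at s1:
  At s1: \Box \neg p \land \Diamond p is false, so \neg (\Box \neg p \land \Diamond p) is true.
    At s1: \Box \neg p is false, \Diamond p is true, so \Box \neg p \land \Diamond p is false.
      At s1: \Box \neg p requires \neg p at every successor {s1, s3, s4}.
        \neg p fails at s1, so \Box \neg p is false at s1.
      At s1: \Diamond p requires p at some successor in {s1, s3, s4}.
        p holds at s1, so \Diamond p is true at s1.

Yes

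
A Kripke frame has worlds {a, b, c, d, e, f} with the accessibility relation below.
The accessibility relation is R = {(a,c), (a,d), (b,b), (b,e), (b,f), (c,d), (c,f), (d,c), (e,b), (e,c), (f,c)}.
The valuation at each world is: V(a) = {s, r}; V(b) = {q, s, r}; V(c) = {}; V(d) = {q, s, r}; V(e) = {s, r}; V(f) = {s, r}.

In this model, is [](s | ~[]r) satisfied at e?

At e: [](s | ~[]r) requires s | ~[]r at every successor {b, c}.
  s | ~[]r fails at c, so [](s | ~[]r) is false at e.
    At c: s is false, ~[]r is false, so s | ~[]r is false.
      At c: []r is true, so ~[]r is false.

No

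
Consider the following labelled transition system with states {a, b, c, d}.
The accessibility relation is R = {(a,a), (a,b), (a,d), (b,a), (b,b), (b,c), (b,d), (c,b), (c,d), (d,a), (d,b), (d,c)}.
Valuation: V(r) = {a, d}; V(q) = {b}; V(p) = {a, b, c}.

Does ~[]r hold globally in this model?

Let φ = ~[]r. Evaluate φ at each world:
  a (successors {a, b, d}): φ is true.
  b (successors {a, b, c, d}): φ is true.
  c (successors {b, d}): φ is true.
  d (successors {a, b, c}): φ is true.
For instance, at a:
  At a: []r is false, so ~[]r is true.
    At a: []r requires r at every successor {a, b, d}.
      r fails at b, so []r is false at a.

Yes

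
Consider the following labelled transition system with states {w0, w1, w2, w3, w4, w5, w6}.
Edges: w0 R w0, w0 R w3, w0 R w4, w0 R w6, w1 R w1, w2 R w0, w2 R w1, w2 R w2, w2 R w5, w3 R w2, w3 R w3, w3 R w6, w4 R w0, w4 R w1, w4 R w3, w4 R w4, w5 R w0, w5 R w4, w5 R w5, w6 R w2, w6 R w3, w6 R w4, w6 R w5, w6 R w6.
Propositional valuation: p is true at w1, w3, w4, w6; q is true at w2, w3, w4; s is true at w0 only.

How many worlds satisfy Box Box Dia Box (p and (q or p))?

Let φ = Box Box Dia Box (p and (q or p)). Evaluate φ at each world:
  w0 (successors {w0, w3, w4, w6}): φ is false.
  w1 (successors {w1}): φ is true.
  w2 (successors {w0, w1, w2, w5}): φ is false.
  w3 (successors {w2, w3, w6}): φ is false.
  w4 (successors {w0, w1, w3, w4}): φ is false.
  w5 (successors {w0, w4, w5}): φ is false.
  w6 (successors {w2, w3, w4, w5, w6}): φ is false.
For instance, at w0:
  At w0: Box Box Dia Box (p and (q or p)) requires Box Dia Box (p and (q or p)) at every successor {w0, w3, w4, w6}.
    Box Dia Box (p and (q or p)) fails at w0, so Box Box Dia Box (p and (q or p)) is false at w0.
      At w0: Box Dia Box (p and (q or p)) requires Dia Box (p and (q or p)) at every successor {w0, w3, w4, w6}.
        Dia Box (p and (q or p)) fails at w0, so Box Dia Box (p and (q or p)) is false at w0.
Satisfying worlds: {w1}

1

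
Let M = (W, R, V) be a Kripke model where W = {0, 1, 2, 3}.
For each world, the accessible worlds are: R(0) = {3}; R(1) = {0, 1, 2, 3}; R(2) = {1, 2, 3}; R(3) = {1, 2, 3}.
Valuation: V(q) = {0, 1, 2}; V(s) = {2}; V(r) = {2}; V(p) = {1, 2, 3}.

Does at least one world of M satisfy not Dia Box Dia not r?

No

Let φ = not Dia Box Dia not r. Evaluate φ at each world:
  0 (successors {3}): φ is false.
  1 (successors {0, 1, 2, 3}): φ is false.
  2 (successors {1, 2, 3}): φ is false.
  3 (successors {1, 2, 3}): φ is false.
For instance, at 0:
  At 0: Dia Box Dia not r is true, so not Dia Box Dia not r is false.
    At 0: Dia Box Dia not r requires Box Dia not r at some successor in {3}.
      Box Dia not r holds at 3, so Dia Box Dia not r is true at 0.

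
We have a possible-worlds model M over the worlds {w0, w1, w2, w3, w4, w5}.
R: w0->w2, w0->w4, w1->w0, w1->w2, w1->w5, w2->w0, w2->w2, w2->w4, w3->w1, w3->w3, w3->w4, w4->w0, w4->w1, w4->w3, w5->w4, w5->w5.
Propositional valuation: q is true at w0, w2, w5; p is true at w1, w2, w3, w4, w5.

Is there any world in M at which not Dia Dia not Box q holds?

Recall that Box ψ holds at a world iff ψ holds at every accessible world, and Dia ψ holds iff ψ holds at some accessible world.
Let φ = not Dia Dia not Box q. Evaluate φ at each world:
  w0 (successors {w2, w4}): φ is false.
  w1 (successors {w0, w2, w5}): φ is false.
  w2 (successors {w0, w2, w4}): φ is false.
  w3 (successors {w1, w3, w4}): φ is false.
  w4 (successors {w0, w1, w3}): φ is false.
  w5 (successors {w4, w5}): φ is false.
For instance, at w5:
  At w5: Dia Dia not Box q is true, so not Dia Dia not Box q is false.
    At w5: Dia Dia not Box q requires Dia not Box q at some successor in {w4, w5}.
      Dia not Box q holds at w4, so Dia Dia not Box q is true at w5.

No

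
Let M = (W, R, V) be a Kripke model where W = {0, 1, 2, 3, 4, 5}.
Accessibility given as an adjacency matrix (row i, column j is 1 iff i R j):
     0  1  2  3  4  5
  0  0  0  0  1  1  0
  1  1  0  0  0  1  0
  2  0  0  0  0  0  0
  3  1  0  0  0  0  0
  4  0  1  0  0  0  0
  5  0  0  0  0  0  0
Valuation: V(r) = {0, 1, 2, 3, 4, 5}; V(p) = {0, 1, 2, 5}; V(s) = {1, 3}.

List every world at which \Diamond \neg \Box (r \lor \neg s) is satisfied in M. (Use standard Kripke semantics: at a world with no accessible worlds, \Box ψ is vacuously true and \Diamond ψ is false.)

Let φ = \Diamond \neg \Box (r \lor \neg s). Evaluate φ at each world:
  0 (successors {3, 4}): φ is false.
  1 (successors {0, 4}): φ is false.
  2 (successors ∅): φ is false.
  3 (successors {0}): φ is false.
  4 (successors {1}): φ is false.
  5 (successors ∅): φ is false.
For instance, at 1:
  At 1: \Diamond \neg \Box (r \lor \neg s) requires \neg \Box (r \lor \neg s) at some successor in {0, 4}.
    At 0: \neg \Box (r \lor \neg s) is false.
    At 4: \neg \Box (r \lor \neg s) is false.
  So \Diamond \neg \Box (r \lor \neg s) is false at 1.
Satisfying worlds: none.

none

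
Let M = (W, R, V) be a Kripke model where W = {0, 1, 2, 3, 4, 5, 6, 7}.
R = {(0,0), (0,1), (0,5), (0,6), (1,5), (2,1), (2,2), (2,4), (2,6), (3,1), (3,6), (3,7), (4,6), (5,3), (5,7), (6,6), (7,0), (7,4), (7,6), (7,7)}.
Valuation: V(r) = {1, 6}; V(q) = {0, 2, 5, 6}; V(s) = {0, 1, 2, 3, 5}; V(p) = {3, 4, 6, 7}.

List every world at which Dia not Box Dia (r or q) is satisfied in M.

0, 2, 3, 7

Let φ = Dia not Box Dia (r or q). Evaluate φ at each world:
  0 (successors {0, 1, 5, 6}): φ is true.
  1 (successors {5}): φ is false.
  2 (successors {1, 2, 4, 6}): φ is true.
  3 (successors {1, 6, 7}): φ is true.
  4 (successors {6}): φ is false.
  5 (successors {3, 7}): φ is false.
  6 (successors {6}): φ is false.
  7 (successors {0, 4, 6, 7}): φ is true.
For instance, at 5:
  At 5: Dia not Box Dia (r or q) requires not Box Dia (r or q) at some successor in {3, 7}.
    At 3: not Box Dia (r or q) is false.
    At 7: not Box Dia (r or q) is false.
  So Dia not Box Dia (r or q) is false at 5.
Satisfying worlds: {0, 2, 3, 7}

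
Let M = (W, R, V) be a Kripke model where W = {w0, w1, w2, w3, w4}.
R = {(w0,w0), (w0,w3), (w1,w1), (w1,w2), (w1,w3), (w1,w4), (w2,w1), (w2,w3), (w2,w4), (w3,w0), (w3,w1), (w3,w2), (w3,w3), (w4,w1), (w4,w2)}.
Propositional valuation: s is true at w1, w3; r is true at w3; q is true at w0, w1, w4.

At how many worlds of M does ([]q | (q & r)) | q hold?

3

Let φ = ([]q | (q & r)) | q. Evaluate φ at each world:
  w0 (successors {w0, w3}): φ is true.
  w1 (successors {w1, w2, w3, w4}): φ is true.
  w2 (successors {w1, w3, w4}): φ is false.
  w3 (successors {w0, w1, w2, w3}): φ is false.
  w4 (successors {w1, w2}): φ is true.
For instance, at w1:
  At w1: []q | (q & r) is false, q is true, so ([]q | (q & r)) | q is true.
    At w1: []q is false, q & r is false, so []q | (q & r) is false.
      At w1: []q requires q at every successor {w1, w2, w3, w4}.
        q fails at w2, so []q is false at w1.
Satisfying worlds: {w0, w1, w4}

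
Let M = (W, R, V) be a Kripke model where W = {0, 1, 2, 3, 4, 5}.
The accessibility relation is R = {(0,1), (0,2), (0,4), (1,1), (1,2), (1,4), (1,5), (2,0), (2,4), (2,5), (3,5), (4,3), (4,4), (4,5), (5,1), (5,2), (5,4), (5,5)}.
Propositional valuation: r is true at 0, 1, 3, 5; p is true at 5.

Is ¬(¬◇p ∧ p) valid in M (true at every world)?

Yes

Let φ = ¬(¬◇p ∧ p). Evaluate φ at each world:
  0 (successors {1, 2, 4}): φ is true.
  1 (successors {1, 2, 4, 5}): φ is true.
  2 (successors {0, 4, 5}): φ is true.
  3 (successors {5}): φ is true.
  4 (successors {3, 4, 5}): φ is true.
  5 (successors {1, 2, 4, 5}): φ is true.
For instance, at 3:
  At 3: ¬◇p ∧ p is false, so ¬(¬◇p ∧ p) is true.
    At 3: ¬◇p is false, p is false, so ¬◇p ∧ p is false.
      At 3: ◇p is true, so ¬◇p is false.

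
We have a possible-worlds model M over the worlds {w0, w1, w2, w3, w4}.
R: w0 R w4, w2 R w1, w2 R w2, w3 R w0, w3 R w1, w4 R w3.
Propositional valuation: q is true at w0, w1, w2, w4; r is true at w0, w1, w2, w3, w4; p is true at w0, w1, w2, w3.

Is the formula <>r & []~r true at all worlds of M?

Let φ = <>r & []~r. Evaluate φ at each world:
  w0 (successors {w4}): φ is false.
  w1 (successors ∅): φ is false.
  w2 (successors {w1, w2}): φ is false.
  w3 (successors {w0, w1}): φ is false.
  w4 (successors {w3}): φ is false.
Detail at w0 (counterexample):
  At w0: <>r is true, []~r is false, so <>r & []~r is false.
    At w0: <>r requires r at some successor in {w4}.
      r holds at w4, so <>r is true at w0.
    At w0: []~r requires ~r at every successor {w4}.
      ~r fails at w4, so []~r is false at w0.

No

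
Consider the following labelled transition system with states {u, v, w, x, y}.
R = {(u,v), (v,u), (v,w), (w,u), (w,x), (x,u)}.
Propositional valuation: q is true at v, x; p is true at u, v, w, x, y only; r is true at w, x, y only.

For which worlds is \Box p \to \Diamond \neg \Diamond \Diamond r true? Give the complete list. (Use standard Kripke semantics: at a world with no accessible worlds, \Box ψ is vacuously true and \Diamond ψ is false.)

v, w

Let φ = \Box p \to \Diamond \neg \Diamond \Diamond r. Evaluate φ at each world:
  u (successors {v}): φ is false.
  v (successors {u, w}): φ is true.
  w (successors {u, x}): φ is true.
  x (successors {u}): φ is false.
  y (successors ∅): φ is false.
For instance, at v:
  At v: \Box p is true, \Diamond \neg \Diamond \Diamond r is true, so \Box p \to \Diamond \neg \Diamond \Diamond r is true.
    At v: \Box p requires p at every successor {u, w}.
      At u: p is true.
      At w: p is true.
    So \Box p is true at v.
    At v: \Diamond \neg \Diamond \Diamond r requires \neg \Diamond \Diamond r at some successor in {u, w}.
      \neg \Diamond \Diamond r holds at w, so \Diamond \neg \Diamond \Diamond r is true at v.
Satisfying worlds: {v, w}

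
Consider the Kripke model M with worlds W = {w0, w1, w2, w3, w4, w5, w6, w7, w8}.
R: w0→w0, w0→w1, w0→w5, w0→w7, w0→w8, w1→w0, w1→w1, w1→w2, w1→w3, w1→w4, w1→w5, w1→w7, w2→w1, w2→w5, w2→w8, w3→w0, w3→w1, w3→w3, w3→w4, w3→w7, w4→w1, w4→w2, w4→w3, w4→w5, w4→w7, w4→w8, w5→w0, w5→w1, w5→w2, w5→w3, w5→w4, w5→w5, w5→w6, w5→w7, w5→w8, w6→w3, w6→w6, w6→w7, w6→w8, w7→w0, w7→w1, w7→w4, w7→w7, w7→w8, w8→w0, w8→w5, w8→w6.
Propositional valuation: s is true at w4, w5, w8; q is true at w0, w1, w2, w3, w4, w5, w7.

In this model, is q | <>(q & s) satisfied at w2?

Yes

At w2: q is true, <>(q & s) is true, so q | <>(q & s) is true.
  At w2: <>(q & s) requires q & s at some successor in {w1, w5, w8}.
    q & s holds at w5, so <>(q & s) is true at w2.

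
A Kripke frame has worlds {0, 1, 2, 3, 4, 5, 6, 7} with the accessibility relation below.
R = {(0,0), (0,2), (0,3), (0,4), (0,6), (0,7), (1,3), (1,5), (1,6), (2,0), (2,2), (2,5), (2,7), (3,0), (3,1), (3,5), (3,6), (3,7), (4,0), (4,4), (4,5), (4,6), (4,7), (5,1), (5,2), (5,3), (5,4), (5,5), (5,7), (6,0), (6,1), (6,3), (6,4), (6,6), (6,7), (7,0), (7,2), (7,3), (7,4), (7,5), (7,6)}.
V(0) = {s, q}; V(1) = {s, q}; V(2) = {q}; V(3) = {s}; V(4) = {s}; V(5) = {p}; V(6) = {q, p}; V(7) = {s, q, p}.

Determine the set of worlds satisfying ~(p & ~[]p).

0, 1, 2, 3, 4

Let φ = ~(p & ~[]p). Evaluate φ at each world:
  0 (successors {0, 2, 3, 4, 6, 7}): φ is true.
  1 (successors {3, 5, 6}): φ is true.
  2 (successors {0, 2, 5, 7}): φ is true.
  3 (successors {0, 1, 5, 6, 7}): φ is true.
  4 (successors {0, 4, 5, 6, 7}): φ is true.
  5 (successors {1, 2, 3, 4, 5, 7}): φ is false.
  6 (successors {0, 1, 3, 4, 6, 7}): φ is false.
  7 (successors {0, 2, 3, 4, 5, 6}): φ is false.
For instance, at 0:
  At 0: p & ~[]p is false, so ~(p & ~[]p) is true.
    At 0: p is false, ~[]p is true, so p & ~[]p is false.
      At 0: []p is false, so ~[]p is true.
Satisfying worlds: {0, 1, 2, 3, 4}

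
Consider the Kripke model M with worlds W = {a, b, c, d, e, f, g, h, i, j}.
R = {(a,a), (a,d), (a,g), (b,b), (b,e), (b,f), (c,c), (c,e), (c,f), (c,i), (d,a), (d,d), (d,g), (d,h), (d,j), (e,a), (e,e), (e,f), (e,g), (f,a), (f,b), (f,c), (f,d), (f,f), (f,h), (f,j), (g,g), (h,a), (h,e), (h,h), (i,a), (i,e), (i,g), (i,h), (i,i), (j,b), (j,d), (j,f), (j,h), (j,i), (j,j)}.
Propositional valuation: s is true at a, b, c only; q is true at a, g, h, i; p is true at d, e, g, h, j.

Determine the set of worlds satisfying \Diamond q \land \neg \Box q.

a, c, d, e, f, h, i, j

Recall that \Box ψ holds at a world iff ψ holds at every accessible world, and \Diamond ψ holds iff ψ holds at some accessible world.
Let φ = \Diamond q \land \neg \Box q. Evaluate φ at each world:
  a (successors {a, d, g}): φ is true.
  b (successors {b, e, f}): φ is false.
  c (successors {c, e, f, i}): φ is true.
  d (successors {a, d, g, h, j}): φ is true.
  e (successors {a, e, f, g}): φ is true.
  f (successors {a, b, c, d, f, h, j}): φ is true.
  g (successors {g}): φ is false.
  h (successors {a, e, h}): φ is true.
  i (successors {a, e, g, h, i}): φ is true.
  j (successors {b, d, f, h, i, j}): φ is true.
For instance, at e:
  At e: \Diamond q is true, \neg \Box q is true, so \Diamond q \land \neg \Box q is true.
    At e: \Diamond q requires q at some successor in {a, e, f, g}.
      q holds at a, so \Diamond q is true at e.
    At e: \Box q is false, so \neg \Box q is true.
      At e: \Box q requires q at every successor {a, e, f, g}.
        q fails at e, so \Box q is false at e.
Satisfying worlds: {a, c, d, e, f, h, i, j}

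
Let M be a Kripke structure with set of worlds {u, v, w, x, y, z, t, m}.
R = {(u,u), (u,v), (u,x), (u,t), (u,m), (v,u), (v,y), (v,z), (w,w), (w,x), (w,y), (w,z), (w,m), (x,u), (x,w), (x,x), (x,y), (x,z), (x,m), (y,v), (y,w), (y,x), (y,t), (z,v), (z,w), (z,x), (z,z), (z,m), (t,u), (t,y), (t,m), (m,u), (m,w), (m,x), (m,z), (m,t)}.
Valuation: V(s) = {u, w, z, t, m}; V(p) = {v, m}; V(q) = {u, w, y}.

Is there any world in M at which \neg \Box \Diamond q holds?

Let φ = \neg \Box \Diamond q. Evaluate φ at each world:
  u (successors {u, v, x, t, m}): φ is false.
  v (successors {u, y, z}): φ is false.
  w (successors {w, x, y, z, m}): φ is false.
  x (successors {u, w, x, y, z, m}): φ is false.
  y (successors {v, w, x, t}): φ is false.
  z (successors {v, w, x, z, m}): φ is false.
  t (successors {u, y, m}): φ is false.
  m (successors {u, w, x, z, t}): φ is false.
For instance, at m:
  At m: \Box \Diamond q is true, so \neg \Box \Diamond q is false.
    At m: \Box \Diamond q requires \Diamond q at every successor {u, w, x, z, t}.
      At u: \Diamond q is true.
      At w: \Diamond q is true.
      At x: \Diamond q is true.
      At z: \Diamond q is true.
      At t: \Diamond q is true.
    So \Box \Diamond q is true at m.

No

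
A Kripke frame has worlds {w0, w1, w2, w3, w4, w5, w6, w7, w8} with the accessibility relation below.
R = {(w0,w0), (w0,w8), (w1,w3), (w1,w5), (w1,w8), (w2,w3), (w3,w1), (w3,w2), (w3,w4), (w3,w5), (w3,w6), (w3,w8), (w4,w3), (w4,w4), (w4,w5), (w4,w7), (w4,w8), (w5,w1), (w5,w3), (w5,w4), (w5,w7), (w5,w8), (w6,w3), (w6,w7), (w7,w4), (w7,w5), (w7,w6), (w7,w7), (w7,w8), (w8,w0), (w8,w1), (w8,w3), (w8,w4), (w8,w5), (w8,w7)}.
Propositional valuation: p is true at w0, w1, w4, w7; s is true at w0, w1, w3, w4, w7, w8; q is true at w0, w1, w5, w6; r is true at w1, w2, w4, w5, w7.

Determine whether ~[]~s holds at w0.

Recall that []ψ holds at a world iff ψ holds at every accessible world, and <>ψ holds iff ψ holds at some accessible world.
At w0: []~s is false, so ~[]~s is true.
  At w0: []~s requires ~s at every successor {w0, w8}.
    ~s fails at w0, so []~s is false at w0.

Yes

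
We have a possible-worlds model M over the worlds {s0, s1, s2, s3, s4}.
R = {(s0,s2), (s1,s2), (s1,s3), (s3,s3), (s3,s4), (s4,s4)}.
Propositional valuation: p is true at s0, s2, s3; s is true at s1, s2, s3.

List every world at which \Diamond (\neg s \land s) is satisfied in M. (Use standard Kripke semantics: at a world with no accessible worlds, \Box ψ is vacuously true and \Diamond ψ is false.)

Let φ = \Diamond (\neg s \land s). Evaluate φ at each world:
  s0 (successors {s2}): φ is false.
  s1 (successors {s2, s3}): φ is false.
  s2 (successors ∅): φ is false.
  s3 (successors {s3, s4}): φ is false.
  s4 (successors {s4}): φ is false.
For instance, at s0:
  At s0: \Diamond (\neg s \land s) requires \neg s \land s at some successor in {s2}.
    At s2: \neg s \land s is false.
  So \Diamond (\neg s \land s) is false at s0.
Satisfying worlds: none.

none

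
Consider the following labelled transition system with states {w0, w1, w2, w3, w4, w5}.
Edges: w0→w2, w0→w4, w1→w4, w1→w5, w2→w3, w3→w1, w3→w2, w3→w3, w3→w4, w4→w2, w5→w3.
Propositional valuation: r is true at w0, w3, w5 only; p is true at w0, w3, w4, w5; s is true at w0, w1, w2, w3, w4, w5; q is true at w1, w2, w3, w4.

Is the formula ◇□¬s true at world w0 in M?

At w0: ◇□¬s requires □¬s at some successor in {w2, w4}.
  At w2: □¬s is false.
  At w4: □¬s is false.
So ◇□¬s is false at w0.

No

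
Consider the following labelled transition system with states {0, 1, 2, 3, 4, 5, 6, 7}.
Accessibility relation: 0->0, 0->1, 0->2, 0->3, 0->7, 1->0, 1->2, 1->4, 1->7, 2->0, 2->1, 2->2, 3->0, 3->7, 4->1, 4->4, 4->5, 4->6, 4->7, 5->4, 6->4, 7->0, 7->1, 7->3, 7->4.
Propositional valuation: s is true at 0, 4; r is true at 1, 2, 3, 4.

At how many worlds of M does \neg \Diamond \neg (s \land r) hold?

2

Recall that \Diamond ψ holds at a world iff ψ holds at some accessible world.
Let φ = \neg \Diamond \neg (s \land r). Evaluate φ at each world:
  0 (successors {0, 1, 2, 3, 7}): φ is false.
  1 (successors {0, 2, 4, 7}): φ is false.
  2 (successors {0, 1, 2}): φ is false.
  3 (successors {0, 7}): φ is false.
  4 (successors {1, 4, 5, 6, 7}): φ is false.
  5 (successors {4}): φ is true.
  6 (successors {4}): φ is true.
  7 (successors {0, 1, 3, 4}): φ is false.
For instance, at 7:
  At 7: \Diamond \neg (s \land r) is true, so \neg \Diamond \neg (s \land r) is false.
    At 7: \Diamond \neg (s \land r) requires \neg (s \land r) at some successor in {0, 1, 3, 4}.
      \neg (s \land r) holds at 0, so \Diamond \neg (s \land r) is true at 7.
Satisfying worlds: {5, 6}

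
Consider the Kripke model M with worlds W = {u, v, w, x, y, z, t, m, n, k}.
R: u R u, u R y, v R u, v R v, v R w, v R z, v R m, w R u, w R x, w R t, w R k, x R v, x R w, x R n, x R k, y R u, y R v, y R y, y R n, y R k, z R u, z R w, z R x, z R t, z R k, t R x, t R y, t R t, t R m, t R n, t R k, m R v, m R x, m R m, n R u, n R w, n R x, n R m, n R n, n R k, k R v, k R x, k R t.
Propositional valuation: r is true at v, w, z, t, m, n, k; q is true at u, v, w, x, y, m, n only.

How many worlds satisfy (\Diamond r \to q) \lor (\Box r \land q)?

Let φ = (\Diamond r \to q) \lor (\Box r \land q). Evaluate φ at each world:
  u (successors {u, y}): φ is true.
  v (successors {u, v, w, z, m}): φ is true.
  w (successors {u, x, t, k}): φ is true.
  x (successors {v, w, n, k}): φ is true.
  y (successors {u, v, y, n, k}): φ is true.
  z (successors {u, w, x, t, k}): φ is false.
  t (successors {x, y, t, m, n, k}): φ is false.
  m (successors {v, x, m}): φ is true.
  n (successors {u, w, x, m, n, k}): φ is true.
  k (successors {v, x, t}): φ is false.
For instance, at w:
  At w: \Diamond r \to q is true, \Box r \land q is false, so (\Diamond r \to q) \lor (\Box r \land q) is true.
    At w: \Diamond r is true, q is true, so \Diamond r \to q is true.
      At w: \Diamond r requires r at some successor in {u, x, t, k}.
        r holds at t, so \Diamond r is true at w.
    At w: \Box r is false, q is true, so \Box r \land q is false.
      At w: \Box r requires r at every successor {u, x, t, k}.
        r fails at u, so \Box r is false at w.
Satisfying worlds: {u, v, w, x, y, m, n}

7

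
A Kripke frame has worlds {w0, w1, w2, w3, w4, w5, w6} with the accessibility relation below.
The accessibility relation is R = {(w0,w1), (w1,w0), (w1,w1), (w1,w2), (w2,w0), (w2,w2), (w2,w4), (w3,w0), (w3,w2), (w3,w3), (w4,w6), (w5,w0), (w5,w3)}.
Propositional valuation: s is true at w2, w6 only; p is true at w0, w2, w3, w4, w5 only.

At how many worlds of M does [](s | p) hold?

5

Let φ = [](s | p). Evaluate φ at each world:
  w0 (successors {w1}): φ is false.
  w1 (successors {w0, w1, w2}): φ is false.
  w2 (successors {w0, w2, w4}): φ is true.
  w3 (successors {w0, w2, w3}): φ is true.
  w4 (successors {w6}): φ is true.
  w5 (successors {w0, w3}): φ is true.
  w6 (successors ∅): φ is true.
For instance, at w5:
  At w5: [](s | p) requires s | p at every successor {w0, w3}.
    At w0: s | p is true.
    At w3: s | p is true.
  So [](s | p) is true at w5.
Satisfying worlds: {w2, w3, w4, w5, w6}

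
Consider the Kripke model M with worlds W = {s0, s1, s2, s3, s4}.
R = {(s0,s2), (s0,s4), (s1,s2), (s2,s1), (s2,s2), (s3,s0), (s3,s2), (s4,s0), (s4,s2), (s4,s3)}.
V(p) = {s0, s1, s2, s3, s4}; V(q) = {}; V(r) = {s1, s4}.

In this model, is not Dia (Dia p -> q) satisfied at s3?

Yes

Recall that Dia ψ holds at a world iff ψ holds at some accessible world.
At s3: Dia (Dia p -> q) is false, so not Dia (Dia p -> q) is true.
  At s3: Dia (Dia p -> q) requires Dia p -> q at some successor in {s0, s2}.
    At s0: Dia p -> q is false.
    At s2: Dia p -> q is false.
  So Dia (Dia p -> q) is false at s3.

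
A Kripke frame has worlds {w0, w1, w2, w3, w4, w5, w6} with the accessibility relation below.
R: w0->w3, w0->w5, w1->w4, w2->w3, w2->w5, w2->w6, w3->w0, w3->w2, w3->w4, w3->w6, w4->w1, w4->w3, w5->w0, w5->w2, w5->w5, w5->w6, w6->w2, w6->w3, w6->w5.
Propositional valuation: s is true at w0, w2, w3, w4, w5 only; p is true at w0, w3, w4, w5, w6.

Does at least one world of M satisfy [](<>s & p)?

Let φ = [](<>s & p). Evaluate φ at each world:
  w0 (successors {w3, w5}): φ is true.
  w1 (successors {w4}): φ is true.
  w2 (successors {w3, w5, w6}): φ is true.
  w3 (successors {w0, w2, w4, w6}): φ is false.
  w4 (successors {w1, w3}): φ is false.
  w5 (successors {w0, w2, w5, w6}): φ is false.
  w6 (successors {w2, w3, w5}): φ is false.
Detail at w0 (witness):
  At w0: [](<>s & p) requires <>s & p at every successor {w3, w5}.
      At w3: <>s is true, p is true, so <>s & p is true.
      At w5: <>s is true, p is true, so <>s & p is true.
  So [](<>s & p) is true at w0.

Yes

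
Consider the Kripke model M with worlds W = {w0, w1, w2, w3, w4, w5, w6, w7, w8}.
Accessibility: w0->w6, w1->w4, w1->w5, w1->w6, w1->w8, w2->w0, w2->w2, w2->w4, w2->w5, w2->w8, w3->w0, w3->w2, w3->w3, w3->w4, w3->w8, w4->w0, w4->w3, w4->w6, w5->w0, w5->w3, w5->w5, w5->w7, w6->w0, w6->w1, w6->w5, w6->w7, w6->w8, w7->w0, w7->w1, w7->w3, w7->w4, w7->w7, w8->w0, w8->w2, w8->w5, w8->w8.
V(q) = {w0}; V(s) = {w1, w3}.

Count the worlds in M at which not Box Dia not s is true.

Let φ = not Box Dia not s. Evaluate φ at each world:
  w0 (successors {w6}): φ is false.
  w1 (successors {w4, w5, w6, w8}): φ is false.
  w2 (successors {w0, w2, w4, w5, w8}): φ is false.
  w3 (successors {w0, w2, w3, w4, w8}): φ is false.
  w4 (successors {w0, w3, w6}): φ is false.
  w5 (successors {w0, w3, w5, w7}): φ is false.
  w6 (successors {w0, w1, w5, w7, w8}): φ is false.
  w7 (successors {w0, w1, w3, w4, w7}): φ is false.
  w8 (successors {w0, w2, w5, w8}): φ is false.
For instance, at w2:
  At w2: Box Dia not s is true, so not Box Dia not s is false.
    At w2: Box Dia not s requires Dia not s at every successor {w0, w2, w4, w5, w8}.
      At w0: Dia not s is true.
      At w2: Dia not s is true.
      At w4: Dia not s is true.
      At w5: Dia not s is true.
      At w8: Dia not s is true.
    So Box Dia not s is true at w2.
Satisfying worlds: none.

0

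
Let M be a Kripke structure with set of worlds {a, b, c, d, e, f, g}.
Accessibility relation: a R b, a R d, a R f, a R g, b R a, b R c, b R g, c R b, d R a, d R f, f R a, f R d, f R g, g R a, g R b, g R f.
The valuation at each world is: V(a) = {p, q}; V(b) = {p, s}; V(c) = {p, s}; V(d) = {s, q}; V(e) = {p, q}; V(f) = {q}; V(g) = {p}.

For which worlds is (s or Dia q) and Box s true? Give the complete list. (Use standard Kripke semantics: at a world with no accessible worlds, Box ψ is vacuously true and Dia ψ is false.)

Recall that Box ψ holds at a world iff ψ holds at every accessible world, and Dia ψ holds iff ψ holds at some accessible world.
Let φ = (s or Dia q) and Box s. Evaluate φ at each world:
  a (successors {b, d, f, g}): φ is false.
  b (successors {a, c, g}): φ is false.
  c (successors {b}): φ is true.
  d (successors {a, f}): φ is false.
  e (successors ∅): φ is false.
  f (successors {a, d, g}): φ is false.
  g (successors {a, b, f}): φ is false.
For instance, at c:
  At c: s or Dia q is true, Box s is true, so (s or Dia q) and Box s is true.
    At c: s is true, Dia q is false, so s or Dia q is true.
      At c: Dia q requires q at some successor in {b}.
        At b: q is false.
      So Dia q is false at c.
    At c: Box s requires s at every successor {b}.
      At b: s is true.
    So Box s is true at c.
Satisfying worlds: {c}

c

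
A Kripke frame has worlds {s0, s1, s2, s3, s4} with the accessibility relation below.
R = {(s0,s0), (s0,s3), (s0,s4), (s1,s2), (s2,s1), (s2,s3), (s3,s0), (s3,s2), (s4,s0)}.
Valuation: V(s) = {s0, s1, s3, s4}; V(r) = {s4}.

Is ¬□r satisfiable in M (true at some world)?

Yes

Let φ = ¬□r. Evaluate φ at each world:
  s0 (successors {s0, s3, s4}): φ is true.
  s1 (successors {s2}): φ is true.
  s2 (successors {s1, s3}): φ is true.
  s3 (successors {s0, s2}): φ is true.
  s4 (successors {s0}): φ is true.
Detail at s0 (witness):
  At s0: □r is false, so ¬□r is true.
    At s0: □r requires r at every successor {s0, s3, s4}.
      r fails at s0, so □r is false at s0.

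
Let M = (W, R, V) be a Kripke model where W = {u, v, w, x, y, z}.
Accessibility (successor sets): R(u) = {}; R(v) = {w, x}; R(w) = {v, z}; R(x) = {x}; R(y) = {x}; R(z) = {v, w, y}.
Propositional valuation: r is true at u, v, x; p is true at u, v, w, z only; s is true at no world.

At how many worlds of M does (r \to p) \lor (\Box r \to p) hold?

5

Let φ = (r \to p) \lor (\Box r \to p). Evaluate φ at each world:
  u (successors ∅): φ is true.
  v (successors {w, x}): φ is true.
  w (successors {v, z}): φ is true.
  x (successors {x}): φ is false.
  y (successors {x}): φ is true.
  z (successors {v, w, y}): φ is true.
For instance, at z:
  At z: r \to p is true, \Box r \to p is true, so (r \to p) \lor (\Box r \to p) is true.
    At z: \Box r is false, p is true, so \Box r \to p is true.
      At z: \Box r requires r at every successor {v, w, y}.
        r fails at w, so \Box r is false at z.
Satisfying worlds: {u, v, w, y, z}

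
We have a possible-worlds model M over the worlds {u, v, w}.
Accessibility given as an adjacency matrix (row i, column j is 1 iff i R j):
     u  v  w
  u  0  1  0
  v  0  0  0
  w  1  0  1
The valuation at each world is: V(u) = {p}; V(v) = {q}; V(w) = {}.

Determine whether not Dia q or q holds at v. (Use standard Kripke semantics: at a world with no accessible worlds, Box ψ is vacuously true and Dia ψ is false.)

At v: not Dia q is true, q is true, so not Dia q or q is true.
  At v: Dia q is false, so not Dia q is true.
    At v: no accessible worlds, so Dia q is false.

Yes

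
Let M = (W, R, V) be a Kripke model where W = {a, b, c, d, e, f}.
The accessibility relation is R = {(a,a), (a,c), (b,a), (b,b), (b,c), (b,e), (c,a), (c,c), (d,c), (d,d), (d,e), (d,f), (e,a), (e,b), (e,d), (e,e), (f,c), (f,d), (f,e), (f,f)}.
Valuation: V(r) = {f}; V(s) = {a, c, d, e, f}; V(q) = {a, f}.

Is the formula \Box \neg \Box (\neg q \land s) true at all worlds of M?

Yes

Let φ = \Box \neg \Box (\neg q \land s). Evaluate φ at each world:
  a (successors {a, c}): φ is true.
  b (successors {a, b, c, e}): φ is true.
  c (successors {a, c}): φ is true.
  d (successors {c, d, e, f}): φ is true.
  e (successors {a, b, d, e}): φ is true.
  f (successors {c, d, e, f}): φ is true.
For instance, at a:
  At a: \Box \neg \Box (\neg q \land s) requires \neg \Box (\neg q \land s) at every successor {a, c}.
      At a: \Box (\neg q \land s) is false, so \neg \Box (\neg q \land s) is true.
      At c: \Box (\neg q \land s) is false, so \neg \Box (\neg q \land s) is true.
  So \Box \neg \Box (\neg q \land s) is true at a.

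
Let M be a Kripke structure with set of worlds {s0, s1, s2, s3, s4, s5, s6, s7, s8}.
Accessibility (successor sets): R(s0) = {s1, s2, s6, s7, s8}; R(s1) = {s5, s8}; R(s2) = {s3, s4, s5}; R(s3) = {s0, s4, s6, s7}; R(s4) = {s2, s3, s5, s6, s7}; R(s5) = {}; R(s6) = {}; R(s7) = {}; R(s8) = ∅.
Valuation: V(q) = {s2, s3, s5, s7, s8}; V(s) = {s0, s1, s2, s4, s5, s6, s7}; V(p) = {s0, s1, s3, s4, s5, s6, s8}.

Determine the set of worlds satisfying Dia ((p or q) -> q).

s0, s1, s2, s3, s4

Let φ = Dia ((p or q) -> q). Evaluate φ at each world:
  s0 (successors {s1, s2, s6, s7, s8}): φ is true.
  s1 (successors {s5, s8}): φ is true.
  s2 (successors {s3, s4, s5}): φ is true.
  s3 (successors {s0, s4, s6, s7}): φ is true.
  s4 (successors {s2, s3, s5, s6, s7}): φ is true.
  s5 (successors ∅): φ is false.
  s6 (successors ∅): φ is false.
  s7 (successors ∅): φ is false.
  s8 (successors ∅): φ is false.
For instance, at s0:
  At s0: Dia ((p or q) -> q) requires (p or q) -> q at some successor in {s1, s2, s6, s7, s8}.
    (p or q) -> q holds at s2, so Dia ((p or q) -> q) is true at s0.
Satisfying worlds: {s0, s1, s2, s3, s4}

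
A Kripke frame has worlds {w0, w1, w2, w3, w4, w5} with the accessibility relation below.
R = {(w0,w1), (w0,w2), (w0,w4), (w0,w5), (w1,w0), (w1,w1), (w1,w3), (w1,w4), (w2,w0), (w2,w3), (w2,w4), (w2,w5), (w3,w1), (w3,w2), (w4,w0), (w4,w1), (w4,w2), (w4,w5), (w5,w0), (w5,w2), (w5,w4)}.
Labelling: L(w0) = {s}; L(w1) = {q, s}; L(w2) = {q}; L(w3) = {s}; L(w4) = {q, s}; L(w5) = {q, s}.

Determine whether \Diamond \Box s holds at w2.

Recall that \Box ψ holds at a world iff ψ holds at every accessible world, and \Diamond ψ holds iff ψ holds at some accessible world.
At w2: \Diamond \Box s requires \Box s at some successor in {w0, w3, w4, w5}.
  At w0: \Box s is false.
  At w3: \Box s is false.
  At w4: \Box s is false.
  At w5: \Box s is false.
So \Diamond \Box s is false at w2.

No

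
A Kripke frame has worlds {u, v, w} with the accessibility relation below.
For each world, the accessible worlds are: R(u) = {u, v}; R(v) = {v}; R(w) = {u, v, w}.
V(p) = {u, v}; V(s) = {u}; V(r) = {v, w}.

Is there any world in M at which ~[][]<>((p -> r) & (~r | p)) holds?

Let φ = ~[][]<>((p -> r) & (~r | p)). Evaluate φ at each world:
  u (successors {u, v}): φ is false.
  v (successors {v}): φ is false.
  w (successors {u, v, w}): φ is false.
For instance, at u:
  At u: [][]<>((p -> r) & (~r | p)) is true, so ~[][]<>((p -> r) & (~r | p)) is false.
    At u: [][]<>((p -> r) & (~r | p)) requires []<>((p -> r) & (~r | p)) at every successor {u, v}.
      At u: []<>((p -> r) & (~r | p)) is true.
      At v: []<>((p -> r) & (~r | p)) is true.
    So [][]<>((p -> r) & (~r | p)) is true at u.

No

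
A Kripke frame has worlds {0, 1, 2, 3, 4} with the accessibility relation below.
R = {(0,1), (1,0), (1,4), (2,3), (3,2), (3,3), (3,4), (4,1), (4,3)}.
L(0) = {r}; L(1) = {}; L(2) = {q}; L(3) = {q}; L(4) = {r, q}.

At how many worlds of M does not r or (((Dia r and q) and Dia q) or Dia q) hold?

4

Let φ = not r or (((Dia r and q) and Dia q) or Dia q). Evaluate φ at each world:
  0 (successors {1}): φ is false.
  1 (successors {0, 4}): φ is true.
  2 (successors {3}): φ is true.
  3 (successors {2, 3, 4}): φ is true.
  4 (successors {1, 3}): φ is true.
For instance, at 1:
  At 1: not r is true, ((Dia r and q) and Dia q) or Dia q is true, so not r or (((Dia r and q) and Dia q) or Dia q) is true.
    At 1: (Dia r and q) and Dia q is false, Dia q is true, so ((Dia r and q) and Dia q) or Dia q is true.
      At 1: Dia r and q is false, Dia q is true, so (Dia r and q) and Dia q is false.
      At 1: Dia q requires q at some successor in {0, 4}.
        q holds at 4, so Dia q is true at 1.
Satisfying worlds: {1, 2, 3, 4}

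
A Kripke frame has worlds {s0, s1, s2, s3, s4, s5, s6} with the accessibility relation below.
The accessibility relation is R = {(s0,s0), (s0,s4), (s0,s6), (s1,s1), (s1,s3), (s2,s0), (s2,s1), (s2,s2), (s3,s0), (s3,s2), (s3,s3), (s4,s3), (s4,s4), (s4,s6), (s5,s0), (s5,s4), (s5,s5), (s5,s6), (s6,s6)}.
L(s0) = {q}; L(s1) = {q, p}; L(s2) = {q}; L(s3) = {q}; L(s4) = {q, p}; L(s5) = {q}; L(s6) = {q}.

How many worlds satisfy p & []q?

Let φ = p & []q. Evaluate φ at each world:
  s0 (successors {s0, s4, s6}): φ is false.
  s1 (successors {s1, s3}): φ is true.
  s2 (successors {s0, s1, s2}): φ is false.
  s3 (successors {s0, s2, s3}): φ is false.
  s4 (successors {s3, s4, s6}): φ is true.
  s5 (successors {s0, s4, s5, s6}): φ is false.
  s6 (successors {s6}): φ is false.
For instance, at s4:
  At s4: p is true, []q is true, so p & []q is true.
    At s4: []q requires q at every successor {s3, s4, s6}.
      At s3: q is true.
      At s4: q is true.
      At s6: q is true.
    So []q is true at s4.
Satisfying worlds: {s1, s4}

2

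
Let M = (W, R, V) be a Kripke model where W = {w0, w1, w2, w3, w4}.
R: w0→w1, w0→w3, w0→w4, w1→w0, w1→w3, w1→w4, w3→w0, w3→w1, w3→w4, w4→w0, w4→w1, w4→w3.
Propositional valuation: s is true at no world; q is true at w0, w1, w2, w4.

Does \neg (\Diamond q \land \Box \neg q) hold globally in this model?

Yes

Let φ = \neg (\Diamond q \land \Box \neg q). Evaluate φ at each world:
  w0 (successors {w1, w3, w4}): φ is true.
  w1 (successors {w0, w3, w4}): φ is true.
  w2 (successors ∅): φ is true.
  w3 (successors {w0, w1, w4}): φ is true.
  w4 (successors {w0, w1, w3}): φ is true.
For instance, at w0:
  At w0: \Diamond q \land \Box \neg q is false, so \neg (\Diamond q \land \Box \neg q) is true.
    At w0: \Diamond q is true, \Box \neg q is false, so \Diamond q \land \Box \neg q is false.
      At w0: \Diamond q requires q at some successor in {w1, w3, w4}.
        q holds at w1, so \Diamond q is true at w0.
      At w0: \Box \neg q requires \neg q at every successor {w1, w3, w4}.
        \neg q fails at w1, so \Box \neg q is false at w0.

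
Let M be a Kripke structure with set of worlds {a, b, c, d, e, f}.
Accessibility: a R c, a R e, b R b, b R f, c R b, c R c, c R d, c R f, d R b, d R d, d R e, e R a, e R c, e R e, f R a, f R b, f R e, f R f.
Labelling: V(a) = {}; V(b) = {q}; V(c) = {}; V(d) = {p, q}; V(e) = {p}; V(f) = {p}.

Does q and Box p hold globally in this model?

No

Recall that Box ψ holds at a world iff ψ holds at every accessible world, and Dia ψ holds iff ψ holds at some accessible world.
Let φ = q and Box p. Evaluate φ at each world:
  a (successors {c, e}): φ is false.
  b (successors {b, f}): φ is false.
  c (successors {b, c, d, f}): φ is false.
  d (successors {b, d, e}): φ is false.
  e (successors {a, c, e}): φ is false.
  f (successors {a, b, e, f}): φ is false.
Detail at a (counterexample):
  At a: q is false, Box p is false, so q and Box p is false.
    At a: Box p requires p at every successor {c, e}.
      p fails at c, so Box p is false at a.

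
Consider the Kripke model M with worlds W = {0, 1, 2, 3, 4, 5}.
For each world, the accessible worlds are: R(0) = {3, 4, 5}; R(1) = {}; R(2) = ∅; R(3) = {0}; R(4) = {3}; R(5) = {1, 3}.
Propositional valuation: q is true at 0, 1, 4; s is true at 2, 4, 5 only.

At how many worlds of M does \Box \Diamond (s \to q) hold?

5

Let φ = \Box \Diamond (s \to q). Evaluate φ at each world:
  0 (successors {3, 4, 5}): φ is true.
  1 (successors ∅): φ is true.
  2 (successors ∅): φ is true.
  3 (successors {0}): φ is true.
  4 (successors {3}): φ is true.
  5 (successors {1, 3}): φ is false.
For instance, at 4:
  At 4: \Box \Diamond (s \to q) requires \Diamond (s \to q) at every successor {3}.
      At 3: \Diamond (s \to q) requires s \to q at some successor in {0}.
        s \to q holds at 0, so \Diamond (s \to q) is true at 3.
  So \Box \Diamond (s \to q) is true at 4.
Satisfying worlds: {0, 1, 2, 3, 4}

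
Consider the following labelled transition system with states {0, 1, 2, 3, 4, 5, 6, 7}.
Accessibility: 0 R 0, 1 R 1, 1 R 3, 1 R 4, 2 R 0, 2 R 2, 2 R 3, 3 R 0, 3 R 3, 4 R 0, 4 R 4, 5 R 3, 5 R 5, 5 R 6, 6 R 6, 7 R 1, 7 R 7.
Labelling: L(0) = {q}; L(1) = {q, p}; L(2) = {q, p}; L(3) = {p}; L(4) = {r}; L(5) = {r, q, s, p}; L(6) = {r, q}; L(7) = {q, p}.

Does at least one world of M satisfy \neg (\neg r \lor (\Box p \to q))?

Let φ = \neg (\neg r \lor (\Box p \to q)). Evaluate φ at each world:
  0 (successors {0}): φ is false.
  1 (successors {1, 3, 4}): φ is false.
  2 (successors {0, 2, 3}): φ is false.
  3 (successors {0, 3}): φ is false.
  4 (successors {0, 4}): φ is false.
  5 (successors {3, 5, 6}): φ is false.
  6 (successors {6}): φ is false.
  7 (successors {1, 7}): φ is false.
For instance, at 6:
  At 6: \neg r \lor (\Box p \to q) is true, so \neg (\neg r \lor (\Box p \to q)) is false.
    At 6: \neg r is false, \Box p \to q is true, so \neg r \lor (\Box p \to q) is true.
      At 6: \Box p is false, q is true, so \Box p \to q is true.

No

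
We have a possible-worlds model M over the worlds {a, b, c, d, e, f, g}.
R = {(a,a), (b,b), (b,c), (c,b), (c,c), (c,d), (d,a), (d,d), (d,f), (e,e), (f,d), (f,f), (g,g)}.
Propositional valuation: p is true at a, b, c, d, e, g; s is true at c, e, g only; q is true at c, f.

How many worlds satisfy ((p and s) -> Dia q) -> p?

6

Recall that Dia ψ holds at a world iff ψ holds at some accessible world.
Let φ = ((p and s) -> Dia q) -> p. Evaluate φ at each world:
  a (successors {a}): φ is true.
  b (successors {b, c}): φ is true.
  c (successors {b, c, d}): φ is true.
  d (successors {a, d, f}): φ is true.
  e (successors {e}): φ is true.
  f (successors {d, f}): φ is false.
  g (successors {g}): φ is true.
For instance, at b:
  At b: (p and s) -> Dia q is true, p is true, so ((p and s) -> Dia q) -> p is true.
    At b: p and s is false, Dia q is true, so (p and s) -> Dia q is true.
      At b: Dia q requires q at some successor in {b, c}.
        q holds at c, so Dia q is true at b.
Satisfying worlds: {a, b, c, d, e, g}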